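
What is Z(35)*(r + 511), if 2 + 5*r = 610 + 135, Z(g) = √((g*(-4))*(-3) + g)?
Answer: 3298*√455/5 ≈ 14070.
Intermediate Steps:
Z(g) = √13*√g (Z(g) = √(-4*g*(-3) + g) = √(12*g + g) = √(13*g) = √13*√g)
r = 743/5 (r = -⅖ + (610 + 135)/5 = -⅖ + (⅕)*745 = -⅖ + 149 = 743/5 ≈ 148.60)
Z(35)*(r + 511) = (√13*√35)*(743/5 + 511) = √455*(3298/5) = 3298*√455/5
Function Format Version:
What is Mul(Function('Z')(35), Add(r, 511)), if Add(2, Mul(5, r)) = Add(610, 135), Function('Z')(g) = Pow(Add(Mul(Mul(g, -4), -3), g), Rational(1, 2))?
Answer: Mul(Rational(3298, 5), Pow(455, Rational(1, 2))) ≈ 14070.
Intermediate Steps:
Function('Z')(g) = Mul(Pow(13, Rational(1, 2)), Pow(g, Rational(1, 2))) (Function('Z')(g) = Pow(Add(Mul(Mul(-4, g), -3), g), Rational(1, 2)) = Pow(Add(Mul(12, g), g), Rational(1, 2)) = Pow(Mul(13, g), Rational(1, 2)) = Mul(Pow(13, Rational(1, 2)), Pow(g, Rational(1, 2))))
r = Rational(743, 5) (r = Add(Rational(-2, 5), Mul(Rational(1, 5), Add(610, 135))) = Add(Rational(-2, 5), Mul(Rational(1, 5), 745)) = Add(Rational(-2, 5), 149) = Rational(743, 5) ≈ 148.60)
Mul(Function('Z')(35), Add(r, 511)) = Mul(Mul(Pow(13, Rational(1, 2)), Pow(35, Rational(1, 2))), Add(Rational(743, 5), 511)) = Mul(Pow(455, Rational(1, 2)), Rational(3298, 5)) = Mul(Rational(3298, 5), Pow(455, Rational(1, 2)))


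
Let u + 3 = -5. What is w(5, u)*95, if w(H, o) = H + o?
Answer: -285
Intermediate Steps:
u = -8 (u = -3 - 5 = -8)
w(5, u)*95 = (5 - 8)*95 = -3*95 = -285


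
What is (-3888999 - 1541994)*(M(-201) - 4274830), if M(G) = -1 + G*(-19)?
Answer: 23195836274916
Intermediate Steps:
M(G) = -1 - 19*G
(-3888999 - 1541994)*(M(-201) - 4274830) = (-3888999 - 1541994)*((-1 - 19*(-201)) - 4274830) = -5430993*((-1 + 3819) - 4274830) = -5430993*(3818 - 4274830) = -5430993*(-4271012) = 23195836274916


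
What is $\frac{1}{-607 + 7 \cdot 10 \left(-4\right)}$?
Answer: $- \frac{1}{887} \approx -0.0011274$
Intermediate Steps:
$\frac{1}{-607 + 7 \cdot 10 \left(-4\right)} = \frac{1}{-607 + 70 \left(-4\right)} = \frac{1}{-607 - 280} = \frac{1}{-887} = - \frac{1}{887}$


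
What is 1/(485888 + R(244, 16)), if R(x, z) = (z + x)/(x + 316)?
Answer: 28/13604877 ≈ 2.0581e-6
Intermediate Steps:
R(x, z) = (x + z)/(316 + x)
1/(485888 + R(244, 16)) = 1/(485888 + (244 + 16)/(316 + 244)) = 1/(485888 + 260/560) = 1/(485888 + (1/560)*260) = 1/(485888 + 13/28) = 1/(13604877/28) = 28/13604877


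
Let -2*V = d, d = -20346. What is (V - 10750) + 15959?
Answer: 15382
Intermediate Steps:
V = 10173 (V = -1/2*(-20346) = 10173)
(V - 10750) + 15959 = (10173 - 10750) + 15959 = -577 + 15959 = 15382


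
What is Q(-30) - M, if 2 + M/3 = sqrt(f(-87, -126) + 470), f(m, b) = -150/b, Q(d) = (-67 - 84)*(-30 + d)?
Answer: 9066 - sqrt(207795)/7 ≈ 9000.9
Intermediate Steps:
Q(d) = 4530 - 151*d (Q(d) = -151*(-30 + d) = 4530 - 151*d)
M = -6 + sqrt(207795)/7 (M = -6 + 3*sqrt(-150/(-126) + 470) = -6 + 3*sqrt(-150*(-1/126) + 470) = -6 + 3*sqrt(25/21 + 470) = -6 + 3*sqrt(9895/21) = -6 + 3*(sqrt(207795)/21) = -6 + sqrt(207795)/7 ≈ 59.121)
Q(-30) - M = (4530 - 151*(-30)) - (-6 + sqrt(207795)/7) = (4530 + 4530) + (6 - sqrt(207795)/7) = 9060 + (6 - sqrt(207795)/7) = 9066 - sqrt(207795)/7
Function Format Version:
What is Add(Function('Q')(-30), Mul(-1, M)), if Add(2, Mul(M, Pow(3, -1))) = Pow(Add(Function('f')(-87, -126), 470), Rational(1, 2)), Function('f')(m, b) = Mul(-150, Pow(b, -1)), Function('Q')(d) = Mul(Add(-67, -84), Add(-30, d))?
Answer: Add(9066, Mul(Rational(-1, 7), Pow(207795, Rational(1, 2)))) ≈ 9000.9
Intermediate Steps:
Function('Q')(d) = Add(4530, Mul(-151, d)) (Function('Q')(d) = Mul(-151, Add(-30, d)) = Add(4530, Mul(-151, d)))
M = Add(-6, Mul(Rational(1, 7), Pow(207795, Rational(1, 2)))) (M = Add(-6, Mul(3, Pow(Add(Mul(-150, Pow(-126, -1)), 470), Rational(1, 2)))) = Add(-6, Mul(3, Pow(Add(Mul(-150, Rational(-1, 126)), 470), Rational(1, 2)))) = Add(-6, Mul(3, Pow(Add(Rational(25, 21), 470), Rational(1, 2)))) = Add(-6, Mul(3, Pow(Rational(9895, 21), Rational(1, 2)))) = Add(-6, Mul(3, Mul(Rational(1, 21), Pow(207795, Rational(1, 2))))) = Add(-6, Mul(Rational(1, 7), Pow(207795, Rational(1, 2)))) ≈ 59.121)
Add(Function('Q')(-30), Mul(-1, M)) = Add(Add(4530, Mul(-151, -30)), Mul(-1, Add(-6, Mul(Rational(1, 7), Pow(207795, Rational(1, 2)))))) = Add(Add(4530, 4530), Add(6, Mul(Rational(-1, 7), Pow(207795, Rational(1, 2))))) = Add(9060, Add(6, Mul(Rational(-1, 7), Pow(207795, Rational(1, 2))))) = Add(9066, Mul(Rational(-1, 7), Pow(207795, Rational(1, 2))))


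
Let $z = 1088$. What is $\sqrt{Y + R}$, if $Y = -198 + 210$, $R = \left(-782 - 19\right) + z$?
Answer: $\sqrt{299} \approx 17.292$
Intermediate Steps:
$R = 287$ ($R = \left(-782 - 19\right) + 1088 = -801 + 1088 = 287$)
$Y = 12$
$\sqrt{Y + R} = \sqrt{12 + 287} = \sqrt{299}$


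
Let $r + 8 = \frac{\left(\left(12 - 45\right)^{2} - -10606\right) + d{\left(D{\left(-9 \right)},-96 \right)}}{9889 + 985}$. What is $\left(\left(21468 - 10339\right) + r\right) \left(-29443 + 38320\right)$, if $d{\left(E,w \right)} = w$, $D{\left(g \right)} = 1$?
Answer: $\frac{1073596390581}{10874} \approx 9.8731 \cdot 10^{7}$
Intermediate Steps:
$r = - \frac{75393}{10874}$ ($r = -8 + \frac{\left(\left(12 - 45\right)^{2} - -10606\right) - 96}{9889 + 985} = -8 + \frac{\left(\left(-33\right)^{2} + 10606\right) - 96}{10874} = -8 + \left(\left(1089 + 10606\right) - 96\right) \frac{1}{10874} = -8 + \left(11695 - 96\right) \frac{1}{10874} = -8 + 11599 \cdot \frac{1}{10874} = -8 + \frac{11599}{10874} = - \frac{75393}{10874} \approx -6.9333$)
$\left(\left(21468 - 10339\right) + r\right) \left(-29443 + 38320\right) = \left(\left(21468 - 10339\right) - \frac{75393}{10874}\right) \left(-29443 + 38320\right) = \left(\left(21468 - 10339\right) - \frac{75393}{10874}\right) 8877 = \left(11129 - \frac{75393}{10874}\right) 8877 = \frac{120941353}{10874} \cdot 8877 = \frac{1073596390581}{10874}$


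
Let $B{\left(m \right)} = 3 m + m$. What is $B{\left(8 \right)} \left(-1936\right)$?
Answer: $-61952$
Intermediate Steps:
$B{\left(m \right)} = 4 m$
$B{\left(8 \right)} \left(-1936\right) = 4 \cdot 8 \left(-1936\right) = 32 \left(-1936\right) = -61952$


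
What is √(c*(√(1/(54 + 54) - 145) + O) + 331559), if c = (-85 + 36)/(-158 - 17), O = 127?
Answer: √(298435104 + 14*I*√46977)/30 ≈ 575.84 + 0.0029275*I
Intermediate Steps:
c = 7/25 (c = -49/(-175) = -49*(-1/175) = 7/25 ≈ 0.28000)
√(c*(√(1/(54 + 54) - 145) + O) + 331559) = √(7*(√(1/(54 + 54) - 145) + 127)/25 + 331559) = √(7*(√(1/108 - 145) + 127)/25 + 331559) = √(7*(√(-15659/108) + 127)/25 + 331559) = √(7*(I*√46977/18 + 127)/25 + 331559) = √(7*(127 + I*√46977/18)/25 + 331559) = √((889/25 + 7*I*√46977/450) + 331559) = √(8289864/25 + 7*I*√46977/450)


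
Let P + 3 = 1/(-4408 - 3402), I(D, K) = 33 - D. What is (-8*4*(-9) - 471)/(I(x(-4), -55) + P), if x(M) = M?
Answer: -476410/88513 ≈ -5.3824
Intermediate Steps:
P = -23431/7810 (P = -3 + 1/(-4408 - 3402) = -3 + 1/(-7810) = -3 - 1/7810 = -23431/7810 ≈ -3.0001)
(-8*4*(-9) - 471)/(I(x(-4), -55) + P) = (-8*4*(-9) - 471)/((33 - 1*(-4)) - 23431/7810) = (-32*(-9) - 471)/((33 + 4) - 23431/7810) = (288 - 471)/(37 - 23431/7810) = -183/265539/7810 = -183*7810/265539 = -476410/88513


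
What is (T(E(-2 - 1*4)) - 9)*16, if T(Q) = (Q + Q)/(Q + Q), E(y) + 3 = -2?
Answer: -128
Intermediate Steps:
E(y) = -5 (E(y) = -3 - 2 = -5)
T(Q) = 1 (T(Q) = (2*Q)/((2*Q)) = (2*Q)*(1/(2*Q)) = 1)
(T(E(-2 - 1*4)) - 9)*16 = (1 - 9)*16 = -8*16 = -128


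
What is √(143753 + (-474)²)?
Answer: √368429 ≈ 606.98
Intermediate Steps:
√(143753 + (-474)²) = √(143753 + 224676) = √368429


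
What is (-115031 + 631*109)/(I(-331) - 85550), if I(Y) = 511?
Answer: 46252/85039 ≈ 0.54389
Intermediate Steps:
(-115031 + 631*109)/(I(-331) - 85550) = (-115031 + 631*109)/(511 - 85550) = (-115031 + 68779)/(-85039) = -46252*(-1/85039) = 46252/85039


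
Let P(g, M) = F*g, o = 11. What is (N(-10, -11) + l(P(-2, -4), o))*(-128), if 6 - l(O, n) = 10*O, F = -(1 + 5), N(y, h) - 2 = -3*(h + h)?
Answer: 5888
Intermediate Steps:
N(y, h) = 2 - 6*h (N(y, h) = 2 - 3*(h + h) = 2 - 6*h)
F = -6 (F = -1*6 = -6)
P(g, M) = -6*g
l(O, n) = 6 - 10*O
(N(-10, -11) + l(P(-2, -4), o))*(-128) = ((2 - 6*(-11)) + (6 - (-60)*(-2)))*(-128) = ((2 + 66) + (6 - 10*12))*(-128) = (68 + (6 - 120))*(-128) = (68 - 114)*(-128) = -46*(-128) = 5888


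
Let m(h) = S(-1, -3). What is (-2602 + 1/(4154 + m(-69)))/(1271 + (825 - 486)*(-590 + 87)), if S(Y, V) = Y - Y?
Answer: 1544101/100435412 ≈ 0.015374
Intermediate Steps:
S(Y, V) = 0
m(h) = 0
(-2602 + 1/(4154 + m(-69)))/(1271 + (825 - 486)*(-590 + 87)) = (-2602 + 1/(4154 + 0))/(1271 + (825 - 486)*(-590 + 87)) = (-2602 + 1/4154)/(1271 + 339*(-503)) = (-2602 + 1/4154)/(1271 - 170517) = -10808707/4154/(-169246) = -10808707/4154*(-1/169246) = 1544101/100435412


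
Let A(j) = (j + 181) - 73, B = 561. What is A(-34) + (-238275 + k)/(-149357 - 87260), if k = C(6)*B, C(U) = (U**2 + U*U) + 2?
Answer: 17706419/236617 ≈ 74.832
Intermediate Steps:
C(U) = 2 + 2*U**2 (C(U) = (U**2 + U**2) + 2 = 2*U**2 + 2 = 2 + 2*U**2)
A(j) = 108 + j (A(j) = (181 + j) - 73 = 108 + j)
k = 41514 (k = (2 + 2*6**2)*561 = (2 + 2*36)*561 = (2 + 72)*561 = 74*561 = 41514)
A(-34) + (-238275 + k)/(-149357 - 87260) = (108 - 34) + (-238275 + 41514)/(-149357 - 87260) = 74 - 196761/(-236617) = 74 - 196761*(-1/236617) = 74 + 196761/236617 = 17706419/236617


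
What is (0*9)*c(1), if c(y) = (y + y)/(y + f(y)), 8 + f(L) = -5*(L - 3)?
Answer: 0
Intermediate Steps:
f(L) = 7 - 5*L (f(L) = -8 - 5*(L - 3) = -8 - 5*(-3 + L) = -8 + (15 - 5*L) = 7 - 5*L)
c(y) = 2*y/(7 - 4*y) (c(y) = (y + y)/(y + (7 - 5*y)) = (2*y)/(7 - 4*y) = 2*y/(7 - 4*y))
(0*9)*c(1) = (0*9)*(-2*1/(-7 + 4*1)) = 0*(-2*1/(-7 + 4)) = 0*(-2*1/(-3)) = 0*(-2*1*(-1/3)) = 0*(2/3) = 0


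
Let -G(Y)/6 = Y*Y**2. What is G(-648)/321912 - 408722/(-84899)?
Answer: 1926896599646/379583429 ≈ 5076.3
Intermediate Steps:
G(Y) = -6*Y**3 (G(Y) = -6*Y*Y**2 = -6*Y**3)
G(-648)/321912 - 408722/(-84899) = -6*(-648)**3/321912 - 408722/(-84899) = -6*(-272097792)*(1/321912) - 408722*(-1/84899) = 1632586752*(1/321912) + 408722/84899 = 22674816/4471 + 408722/84899 = 1926896599646/379583429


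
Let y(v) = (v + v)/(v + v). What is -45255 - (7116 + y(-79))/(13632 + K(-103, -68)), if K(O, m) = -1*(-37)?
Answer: -618597712/13669 ≈ -45256.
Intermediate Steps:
y(v) = 1 (y(v) = (2*v)/((2*v)) = (2*v)*(1/(2*v)) = 1)
K(O, m) = 37
-45255 - (7116 + y(-79))/(13632 + K(-103, -68)) = -45255 - (7116 + 1)/(13632 + 37) = -45255 - 7117/13669 = -618597712/13669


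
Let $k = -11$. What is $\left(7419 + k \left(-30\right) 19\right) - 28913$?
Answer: $-15224$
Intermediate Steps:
$\left(7419 + k \left(-30\right) 19\right) - 28913 = \left(7419 + \left(-11\right) \left(-30\right) 19\right) - 28913 = \left(7419 + 330 \cdot 19\right) - 28913 = \left(7419 + 6270\right) - 28913 = 13689 - 28913 = -15224$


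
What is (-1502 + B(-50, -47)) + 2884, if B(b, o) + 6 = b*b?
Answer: 3876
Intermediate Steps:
B(b, o) = -6 + b² (B(b, o) = -6 + b*b = -6 + b²)
(-1502 + B(-50, -47)) + 2884 = (-1502 + (-6 + (-50)²)) + 2884 = (-1502 + (-6 + 2500)) + 2884 = (-1502 + 2494) + 2884 = 992 + 2884 = 3876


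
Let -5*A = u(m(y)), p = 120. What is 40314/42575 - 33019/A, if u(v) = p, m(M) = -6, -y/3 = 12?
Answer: 1406751461/1021800 ≈ 1376.7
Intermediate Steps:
y = -36 (y = -3*12 = -36)
u(v) = 120
A = -24 (A = -⅕*120 = -24)
40314/42575 - 33019/A = 40314/42575 - 33019/(-24) = 40314*(1/42575) - 33019*(-1/24) = 40314/42575 + 33019/24 = 1406751461/1021800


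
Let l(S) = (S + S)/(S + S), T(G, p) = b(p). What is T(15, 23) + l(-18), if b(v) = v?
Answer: 24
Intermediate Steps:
T(G, p) = p
l(S) = 1 (l(S) = (2*S)/((2*S)) = (2*S)*(1/(2*S)) = 1)
T(15, 23) + l(-18) = 23 + 1 = 24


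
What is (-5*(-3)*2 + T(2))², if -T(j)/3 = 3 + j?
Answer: 225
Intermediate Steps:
T(j) = -9 - 3*j (T(j) = -3*(3 + j) = -9 - 3*j)
(-5*(-3)*2 + T(2))² = (-5*(-3)*2 + (-9 - 3*2))² = (15*2 + (-9 - 6))² = (30 - 15)² = 15² = 225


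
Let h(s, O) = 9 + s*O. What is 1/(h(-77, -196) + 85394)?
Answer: 1/100495 ≈ 9.9507e-6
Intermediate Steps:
h(s, O) = 9 + O*s
1/(h(-77, -196) + 85394) = 1/((9 - 196*(-77)) + 85394) = 1/((9 + 15092) + 85394) = 1/(15101 + 85394) = 1/100495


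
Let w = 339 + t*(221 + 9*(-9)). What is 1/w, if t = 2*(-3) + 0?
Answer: -1/501 ≈ -0.0019960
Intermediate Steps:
t = -6 (t = -6 + 0 = -6)
w = -501 (w = 339 - 6*(221 + 9*(-9)) = 339 - 6*(221 - 81) = 339 - 6*140 = 339 - 840 = -501)
1/w = 1/(-501) = -1/501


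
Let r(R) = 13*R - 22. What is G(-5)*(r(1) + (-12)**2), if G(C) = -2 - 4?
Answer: -810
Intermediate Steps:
r(R) = -22 + 13*R
G(C) = -6
G(-5)*(r(1) + (-12)**2) = -6*((-22 + 13*1) + (-12)**2) = -6*((-22 + 13) + 144) = -6*(-9 + 144) = -6*135 = -810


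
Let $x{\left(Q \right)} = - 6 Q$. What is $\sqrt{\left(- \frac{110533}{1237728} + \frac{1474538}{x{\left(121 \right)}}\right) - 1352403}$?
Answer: $\frac{i \sqrt{15691834139633349558}}{3403752} \approx 1163.8 i$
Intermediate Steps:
$\sqrt{\left(- \frac{110533}{1237728} + \frac{1474538}{x{\left(121 \right)}}\right) - 1352403} = \sqrt{\left(- \frac{110533}{1237728} + \frac{1474538}{\left(-6\right) 121}\right) - 1352403} = \sqrt{\left(\left(-110533\right) \frac{1}{1237728} + \frac{1474538}{-726}\right) - 1352403} = \sqrt{\left(- \frac{110533}{1237728} + 1474538 \left(- \frac{1}{726}\right)\right) - 1352403} = \sqrt{\left(- \frac{110533}{1237728} - \frac{737269}{363}\right) - 1352403} = \sqrt{- \frac{304192869437}{149765088} - 1352403} = \sqrt{- \frac{202846947175901}{149765088}} = \frac{i \sqrt{15691834139633349558}}{3403752}$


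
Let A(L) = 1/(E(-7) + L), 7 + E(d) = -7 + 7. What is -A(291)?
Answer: -1/284 ≈ -0.0035211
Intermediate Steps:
E(d) = -7 (E(d) = -7 + (-7 + 7) = -7 + 0 = -7)
A(L) = 1/(-7 + L)
-A(291) = -1/(-7 + 291) = -1/284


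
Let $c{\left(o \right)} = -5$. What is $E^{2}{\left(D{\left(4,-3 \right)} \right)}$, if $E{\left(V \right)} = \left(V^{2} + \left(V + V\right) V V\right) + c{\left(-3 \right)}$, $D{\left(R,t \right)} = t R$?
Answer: $11002489$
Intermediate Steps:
$D{\left(R,t \right)} = R t$
$E{\left(V \right)} = -5 + V^{2} + 2 V^{3}$ ($E{\left(V \right)} = \left(V^{2} + \left(V + V\right) V V\right) - 5 = \left(V^{2} + 2 V V V\right) - 5 = \left(V^{2} + 2 V^{2} V\right) - 5 = \left(V^{2} + 2 V^{3}\right) - 5 = -5 + V^{2} + 2 V^{3}$)
$E^{2}{\left(D{\left(4,-3 \right)} \right)} = \left(-5 + \left(4 \left(-3\right)\right)^{2} + 2 \left(4 \left(-3\right)\right)^{3}\right)^{2} = \left(-5 + \left(-12\right)^{2} + 2 \left(-12\right)^{3}\right)^{2} = \left(-5 + 144 + 2 \left(-1728\right)\right)^{2} = \left(-5 + 144 - 3456\right)^{2} = \left(-3317\right)^{2} = 11002489$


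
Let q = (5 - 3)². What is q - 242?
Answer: -238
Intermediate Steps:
q = 4 (q = 2² = 4)
q - 242 = 4 - 242 = -238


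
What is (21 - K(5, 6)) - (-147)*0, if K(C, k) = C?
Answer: 16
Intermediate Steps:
(21 - K(5, 6)) - (-147)*0 = (21 - 1*5) - (-147)*0 = (21 - 5) - 49*0 = 16 + 0 = 16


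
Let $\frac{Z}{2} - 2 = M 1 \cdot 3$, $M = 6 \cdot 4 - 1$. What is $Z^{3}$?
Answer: $2863288$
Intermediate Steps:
$M = 23$ ($M = 24 - 1 = 23$)
$Z = 142$ ($Z = 4 + 2 \cdot 23 \cdot 1 \cdot 3 = 4 + 2 \cdot 23 \cdot 3 = 4 + 2 \cdot 69 = 4 + 138 = 142$)
$Z^{3} = 142^{3} = 2863288$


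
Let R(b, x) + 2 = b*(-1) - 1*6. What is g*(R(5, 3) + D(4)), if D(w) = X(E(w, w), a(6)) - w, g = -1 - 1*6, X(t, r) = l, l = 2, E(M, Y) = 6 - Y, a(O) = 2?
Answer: 105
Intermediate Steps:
X(t, r) = 2
g = -7 (g = -1 - 6 = -7)
D(w) = 2 - w
R(b, x) = -8 - b (R(b, x) = -2 + (b*(-1) - 1*6) = -2 + (-b - 6) = -2 + (-6 - b) = -8 - b)
g*(R(5, 3) + D(4)) = -7*((-8 - 1*5) + (2 - 1*4)) = -7*((-8 - 5) + (2 - 4)) = -7*(-13 - 2) = -7*(-15) = 105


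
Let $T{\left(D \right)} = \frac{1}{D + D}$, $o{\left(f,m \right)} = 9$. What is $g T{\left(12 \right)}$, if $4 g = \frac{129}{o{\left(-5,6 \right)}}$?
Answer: $\frac{43}{288} \approx 0.14931$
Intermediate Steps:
$T{\left(D \right)} = \frac{1}{2 D}$
$g = \frac{43}{12}$ ($g = \frac{129 \cdot \frac{1}{9}}{4} = \frac{1}{4} \cdot \frac{43}{3} = \frac{43}{12} \approx 3.5833$)
$g T{\left(12 \right)} = \frac{43 \frac{1}{2 \cdot 12}}{12} = \frac{43 \cdot \frac{1}{2} \cdot \frac{1}{12}}{12} = \frac{43}{12} \cdot \frac{1}{24} = \frac{43}{288}$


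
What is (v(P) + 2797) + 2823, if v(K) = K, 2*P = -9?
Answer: 11231/2 ≈ 5615.5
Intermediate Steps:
P = -9/2 (P = (½)*(-9) = -9/2 ≈ -4.5000)
(v(P) + 2797) + 2823 = (-9/2 + 2797) + 2823 = 5585/2 + 2823 = 11231/2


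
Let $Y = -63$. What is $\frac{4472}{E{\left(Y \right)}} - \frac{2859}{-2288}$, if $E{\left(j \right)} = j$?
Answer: $- \frac{10051819}{144144} \approx -69.735$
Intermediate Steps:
$\frac{4472}{E{\left(Y \right)}} - \frac{2859}{-2288} = \frac{4472}{-63} - \frac{2859}{-2288} = 4472 \left(- \frac{1}{63}\right) - - \frac{2859}{2288} = - \frac{4472}{63} + \frac{2859}{2288} = - \frac{10051819}{144144}$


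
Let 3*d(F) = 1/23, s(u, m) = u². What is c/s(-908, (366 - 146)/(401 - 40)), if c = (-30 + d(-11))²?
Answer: 4280761/3925273104 ≈ 0.0010906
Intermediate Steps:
d(F) = 1/69 (d(F) = (⅓)/23 = (⅓)*(1/23) = 1/69)
c = 4280761/4761 (c = (-30 + 1/69)² = (-2069/69)² = 4280761/4761 ≈ 899.13)
c/s(-908, (366 - 146)/(401 - 40)) = 4280761/(4761*((-908)²)) = (4280761/4761)/824464 = (4280761/4761)*(1/824464) = 4280761/3925273104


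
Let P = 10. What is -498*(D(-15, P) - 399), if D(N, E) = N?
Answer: 206172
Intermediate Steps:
-498*(D(-15, P) - 399) = -498*(-15 - 399) = -498*(-414) = 206172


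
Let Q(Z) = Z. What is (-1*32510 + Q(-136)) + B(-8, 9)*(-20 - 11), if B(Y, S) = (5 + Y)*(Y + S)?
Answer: -32553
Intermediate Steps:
B(Y, S) = (5 + Y)*(S + Y)
(-1*32510 + Q(-136)) + B(-8, 9)*(-20 - 11) = (-1*32510 - 136) + ((-8)² + 5*9 + 5*(-8) + 9*(-8))*(-20 - 11) = (-32510 - 136) + (64 + 45 - 40 - 72)*(-31) = -32646 - 3*(-31) = -32646 + 93 = -32553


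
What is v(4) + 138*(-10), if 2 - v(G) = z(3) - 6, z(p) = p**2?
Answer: -1381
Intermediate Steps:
v(G) = -1 (v(G) = 2 - (3**2 - 6) = 2 - (9 - 6) = 2 - 1*3 = 2 - 3 = -1)
v(4) + 138*(-10) = -1 + 138*(-10) = -1 - 1380 = -1381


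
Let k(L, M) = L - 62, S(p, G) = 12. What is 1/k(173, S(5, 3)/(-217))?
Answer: 1/111 ≈ 0.0090090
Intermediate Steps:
k(L, M) = -62 + L
1/k(173, S(5, 3)/(-217)) = 1/(-62 + 173) = 1/111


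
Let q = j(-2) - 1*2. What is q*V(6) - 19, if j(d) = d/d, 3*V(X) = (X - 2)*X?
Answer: -27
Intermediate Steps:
V(X) = X*(-2 + X)/3 (V(X) = ((X - 2)*X)/3 = ((-2 + X)*X)/3 = (X*(-2 + X))/3 = X*(-2 + X)/3)
j(d) = 1
q = -1 (q = 1 - 1*2 = 1 - 2 = -1)
q*V(6) - 19 = -6*(-2 + 6)/3 - 19 = -6*4/3 - 19 = -1*8 - 19 = -8 - 19 = -27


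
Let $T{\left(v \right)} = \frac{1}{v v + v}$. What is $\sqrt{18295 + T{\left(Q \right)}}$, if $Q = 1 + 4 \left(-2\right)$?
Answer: $\frac{\sqrt{32272422}}{42} \approx 135.26$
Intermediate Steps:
$Q = -7$ ($Q = 1 - 8 = -7$)
$T{\left(v \right)} = \frac{1}{v + v^{2}}$ ($T{\left(v \right)} = \frac{1}{v^{2} + v} = \frac{1}{v + v^{2}}$)
$\sqrt{18295 + T{\left(Q \right)}} = \sqrt{18295 + \frac{1}{\left(-7\right) \left(1 - 7\right)}} = \sqrt{18295 - \frac{1}{7 \left(-6\right)}} = \sqrt{18295 - - \frac{1}{42}} = \sqrt{18295 + \frac{1}{42}} = \sqrt{\frac{768391}{42}} = \frac{\sqrt{32272422}}{42}$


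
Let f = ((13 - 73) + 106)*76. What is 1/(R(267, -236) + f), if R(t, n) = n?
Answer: 1/3260 ≈ 0.00030675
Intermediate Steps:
f = 3496 (f = (-60 + 106)*76 = 46*76 = 3496)
1/(R(267, -236) + f) = 1/(-236 + 3496) = 1/3260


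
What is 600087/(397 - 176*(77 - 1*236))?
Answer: 600087/28381 ≈ 21.144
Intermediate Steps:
600087/(397 - 176*(77 - 1*236)) = 600087/(397 - 176*(77 - 236)) = 600087/(397 - 176*(-159)) = 600087/(397 + 27984) = 600087/28381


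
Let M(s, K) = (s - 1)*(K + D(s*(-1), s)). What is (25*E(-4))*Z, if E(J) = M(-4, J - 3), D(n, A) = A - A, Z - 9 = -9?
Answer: 0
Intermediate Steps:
Z = 0 (Z = 9 - 9 = 0)
D(n, A) = 0
M(s, K) = K*(-1 + s) (M(s, K) = (s - 1)*(K + 0) = (-1 + s)*K = K*(-1 + s))
E(J) = 15 - 5*J (E(J) = (J - 3)*(-1 - 4) = (-3 + J)*(-5) = 15 - 5*J)
(25*E(-4))*Z = (25*(15 - 5*(-4)))*0 = (25*(15 + 20))*0 = (25*35)*0 = 875*0 = 0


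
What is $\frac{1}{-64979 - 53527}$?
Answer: $- \frac{1}{118506} \approx -8.4384 \cdot 10^{-6}$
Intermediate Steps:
$\frac{1}{-64979 - 53527} = \frac{1}{-118506} = - \frac{1}{118506}$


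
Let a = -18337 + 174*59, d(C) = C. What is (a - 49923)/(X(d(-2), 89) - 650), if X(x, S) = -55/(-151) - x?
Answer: 8757094/97793 ≈ 89.547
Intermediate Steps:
a = -8071 (a = -18337 + 10266 = -8071)
X(x, S) = 55/151 - x (X(x, S) = -55*(-1/151) - x = 55/151 - x)
(a - 49923)/(X(d(-2), 89) - 650) = (-8071 - 49923)/((55/151 - 1*(-2)) - 650) = -57994/((55/151 + 2) - 650) = -57994/(357/151 - 650) = -57994/(-97793/151) = -57994*(-151/97793) = 8757094/97793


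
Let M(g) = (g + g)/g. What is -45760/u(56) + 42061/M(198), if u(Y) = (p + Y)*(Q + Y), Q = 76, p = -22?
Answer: 2144071/102 ≈ 21020.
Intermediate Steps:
u(Y) = (-22 + Y)*(76 + Y)
M(g) = 2 (M(g) = (2*g)/g = 2)
-45760/u(56) + 42061/M(198) = -45760/(-1672 + 56**2 + 54*56) + 42061/2 = -45760/(-1672 + 3136 + 3024) + 42061*(1/2) = -45760/4488 + 42061/2 = -45760*1/4488 + 42061/2 = -520/51 + 42061/2 = 2144071/102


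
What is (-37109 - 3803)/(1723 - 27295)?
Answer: 10228/6393 ≈ 1.5999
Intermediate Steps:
(-37109 - 3803)/(1723 - 27295) = -40912/(-25572) = -40912*(-1/25572) = 10228/6393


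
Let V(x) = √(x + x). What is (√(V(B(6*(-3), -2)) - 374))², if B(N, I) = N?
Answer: -374 + 6*I ≈ -374.0 + 6.0*I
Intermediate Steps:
V(x) = √2*√x (V(x) = √(2*x) = √2*√x)
(√(V(B(6*(-3), -2)) - 374))² = (√(√2*√(6*(-3)) - 374))² = (√(√2*√(-18) - 374))² = (√(√2*(3*I*√2) - 374))² = (√(6*I - 374))² = (√(-374 + 6*I))² = -374 + 6*I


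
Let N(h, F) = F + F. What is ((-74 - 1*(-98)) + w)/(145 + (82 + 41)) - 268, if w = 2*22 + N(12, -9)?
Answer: -35887/134 ≈ -267.81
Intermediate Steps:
N(h, F) = 2*F
w = 26 (w = 2*22 + 2*(-9) = 44 - 18 = 26)
((-74 - 1*(-98)) + w)/(145 + (82 + 41)) - 268 = ((-74 - 1*(-98)) + 26)/(145 + (82 + 41)) - 268 = ((-74 + 98) + 26)/(145 + 123) - 268 = (24 + 26)/268 - 268 = 50*(1/268) - 268 = 25/134 - 268 = -35887/134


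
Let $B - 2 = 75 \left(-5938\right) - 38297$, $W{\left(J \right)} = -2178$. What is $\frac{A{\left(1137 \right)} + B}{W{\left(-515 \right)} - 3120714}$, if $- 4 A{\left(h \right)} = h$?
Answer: $\frac{645239}{4163856} \approx 0.15496$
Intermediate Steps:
$B = -483645$ ($B = 2 + \left(75 \left(-5938\right) - 38297\right) = 2 - 483647 = -483645$)
$A{\left(h \right)} = - \frac{h}{4}$
$\frac{A{\left(1137 \right)} + B}{W{\left(-515 \right)} - 3120714} = \frac{\left(- \frac{1}{4}\right) 1137 - 483645}{-2178 - 3120714} = \frac{- \frac{1137}{4} - 483645}{-3122892} = \left(- \frac{1935717}{4}\right) \left(- \frac{1}{3122892}\right) = \frac{645239}{4163856}$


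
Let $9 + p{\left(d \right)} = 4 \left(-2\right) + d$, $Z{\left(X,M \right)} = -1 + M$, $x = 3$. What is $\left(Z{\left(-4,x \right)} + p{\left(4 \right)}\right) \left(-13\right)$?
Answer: $143$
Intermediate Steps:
$p{\left(d \right)} = -17 + d$ ($p{\left(d \right)} = -9 + \left(4 \left(-2\right) + d\right) = -9 + \left(-8 + d\right) = -17 + d$)
$\left(Z{\left(-4,x \right)} + p{\left(4 \right)}\right) \left(-13\right) = \left(\left(-1 + 3\right) + \left(-17 + 4\right)\right) \left(-13\right) = \left(2 - 13\right) \left(-13\right) = \left(-11\right) \left(-13\right) = 143$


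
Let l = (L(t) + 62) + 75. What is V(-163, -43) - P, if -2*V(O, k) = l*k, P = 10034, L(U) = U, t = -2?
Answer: -14263/2 ≈ -7131.5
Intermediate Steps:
l = 135 (l = (-2 + 62) + 75 = 60 + 75 = 135)
V(O, k) = -135*k/2
V(-163, -43) - P = -135/2*(-43) - 1*10034 = 5805/2 - 10034 = -14263/2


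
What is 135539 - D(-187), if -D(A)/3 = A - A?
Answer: 135539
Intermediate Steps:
D(A) = 0 (D(A) = -3*(A - A) = -3*0 = 0)
135539 - D(-187) = 135539 - 1*0 = 135539 + 0 = 135539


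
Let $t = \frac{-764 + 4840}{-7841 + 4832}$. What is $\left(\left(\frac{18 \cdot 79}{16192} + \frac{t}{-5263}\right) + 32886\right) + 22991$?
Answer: $\frac{7164070036698697}{128211227232} \approx 55877.0$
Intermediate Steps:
$t = - \frac{4076}{3009}$ ($t = \frac{4076}{-3009} = 4076 \left(- \frac{1}{3009}\right) = - \frac{4076}{3009} \approx -1.3546$)
$\left(\left(\frac{18 \cdot 79}{16192} + \frac{t}{-5263}\right) + 32886\right) + 22991 = \left(\left(\frac{18 \cdot 79}{16192} - \frac{4076}{3009 \left(-5263\right)}\right) + 32886\right) + 22991 = \left(\left(1422 \cdot \frac{1}{16192} - - \frac{4076}{15836367}\right) + 32886\right) + 22991 = \left(\left(\frac{711}{8096} + \frac{4076}{15836367}\right) + 32886\right) + 22991 = \left(\frac{11292656233}{128211227232} + 32886\right) + 22991 = \frac{4216365711407785}{128211227232} + 22991 = \frac{7164070036698697}{128211227232}$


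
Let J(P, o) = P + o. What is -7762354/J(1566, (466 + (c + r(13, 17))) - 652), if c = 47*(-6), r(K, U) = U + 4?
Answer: -7762354/1119 ≈ -6936.9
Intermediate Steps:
r(K, U) = 4 + U
c = -282
-7762354/J(1566, (466 + (c + r(13, 17))) - 652) = -7762354/(1566 + ((466 + (-282 + (4 + 17))) - 652)) = -7762354/(1566 + ((466 + (-282 + 21)) - 652)) = -7762354/(1566 + ((466 - 261) - 652)) = -7762354/(1566 + (205 - 652)) = -7762354/(1566 - 447) = -7762354/1119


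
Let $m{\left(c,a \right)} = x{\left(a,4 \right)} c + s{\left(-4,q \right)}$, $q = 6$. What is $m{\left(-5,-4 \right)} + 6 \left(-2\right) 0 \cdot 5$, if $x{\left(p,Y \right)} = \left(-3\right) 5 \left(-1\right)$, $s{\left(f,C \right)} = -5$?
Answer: $-80$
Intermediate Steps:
$x{\left(p,Y \right)} = 15$ ($x{\left(p,Y \right)} = \left(-15\right) \left(-1\right) = 15$)
$m{\left(c,a \right)} = -5 + 15 c$ ($m{\left(c,a \right)} = 15 c - 5 = -5 + 15 c$)
$m{\left(-5,-4 \right)} + 6 \left(-2\right) 0 \cdot 5 = \left(-5 + 15 \left(-5\right)\right) + 6 \left(-2\right) 0 \cdot 5 = \left(-5 - 75\right) + 6 \cdot 0 \cdot 5 = -80 + 6 \cdot 0 = -80 + 0 = -80$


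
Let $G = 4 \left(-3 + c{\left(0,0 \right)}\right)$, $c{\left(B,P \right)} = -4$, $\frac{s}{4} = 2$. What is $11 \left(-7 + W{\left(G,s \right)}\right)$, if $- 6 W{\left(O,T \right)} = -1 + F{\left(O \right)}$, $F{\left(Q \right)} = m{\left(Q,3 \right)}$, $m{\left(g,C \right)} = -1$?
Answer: $- \frac{220}{3} \approx -73.333$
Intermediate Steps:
$s = 8$ ($s = 4 \cdot 2 = 8$)
$F{\left(Q \right)} = -1$
$G = -28$ ($G = 4 \left(-3 - 4\right) = 4 \left(-7\right) = -28$)
$W{\left(O,T \right)} = \frac{1}{3}$ ($W{\left(O,T \right)} = - \frac{-1 - 1}{6} = \left(- \frac{1}{6}\right) \left(-2\right) = \frac{1}{3}$)
$11 \left(-7 + W{\left(G,s \right)}\right) = 11 \left(-7 + \frac{1}{3}\right) = 11 \left(- \frac{20}{3}\right) = - \frac{220}{3}$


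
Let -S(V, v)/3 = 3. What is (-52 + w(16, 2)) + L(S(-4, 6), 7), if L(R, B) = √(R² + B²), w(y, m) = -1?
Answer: -53 + √130 ≈ -41.598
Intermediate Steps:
S(V, v) = -9 (S(V, v) = -3*3 = -9)
L(R, B) = √(B² + R²)
(-52 + w(16, 2)) + L(S(-4, 6), 7) = (-52 - 1) + √(7² + (-9)²) = -53 + √(49 + 81) = -53 + √130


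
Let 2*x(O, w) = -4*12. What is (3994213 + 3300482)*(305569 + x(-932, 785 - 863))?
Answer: 2228857583775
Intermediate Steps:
x(O, w) = -24 (x(O, w) = (-4*12)/2 = (½)*(-48) = -24)
(3994213 + 3300482)*(305569 + x(-932, 785 - 863)) = (3994213 + 3300482)*(305569 - 24) = 7294695*305545 = 2228857583775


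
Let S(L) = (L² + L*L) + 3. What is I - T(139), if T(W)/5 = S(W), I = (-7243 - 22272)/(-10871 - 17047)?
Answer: -5394426035/27918 ≈ -1.9322e+5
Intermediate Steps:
S(L) = 3 + 2*L² (S(L) = (L² + L²) + 3 = 2*L² + 3 = 3 + 2*L²)
I = 29515/27918 (I = -29515/(-27918) = -29515*(-1/27918) = 29515/27918 ≈ 1.0572)
T(W) = 15 + 10*W² (T(W) = 5*(3 + 2*W²) = 15 + 10*W²)
I - T(139) = 29515/27918 - (15 + 10*139²) = 29515/27918 - (15 + 10*19321) = 29515/27918 - (15 + 193210) = 29515/27918 - 1*193225 = 29515/27918 - 193225 = -5394426035/27918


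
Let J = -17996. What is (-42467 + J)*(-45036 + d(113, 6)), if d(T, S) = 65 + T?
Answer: 2712249254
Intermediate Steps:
(-42467 + J)*(-45036 + d(113, 6)) = (-42467 - 17996)*(-45036 + (65 + 113)) = -60463*(-45036 + 178) = -60463*(-44858) = 2712249254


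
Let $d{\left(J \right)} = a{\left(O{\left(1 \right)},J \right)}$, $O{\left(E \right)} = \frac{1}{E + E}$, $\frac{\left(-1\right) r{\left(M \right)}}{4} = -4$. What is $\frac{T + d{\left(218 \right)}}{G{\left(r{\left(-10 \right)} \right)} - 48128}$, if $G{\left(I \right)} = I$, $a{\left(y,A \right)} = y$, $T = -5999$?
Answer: $\frac{387}{3104} \approx 0.12468$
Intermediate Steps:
$r{\left(M \right)} = 16$ ($r{\left(M \right)} = \left(-4\right) \left(-4\right) = 16$)
$O{\left(E \right)} = \frac{1}{2 E}$
$d{\left(J \right)} = \frac{1}{2}$ ($d{\left(J \right)} = \frac{1}{2 \cdot 1} = \frac{1}{2} \cdot 1 = \frac{1}{2}$)
$\frac{T + d{\left(218 \right)}}{G{\left(r{\left(-10 \right)} \right)} - 48128} = \frac{-5999 + \frac{1}{2}}{16 - 48128} = - \frac{11997}{2 \left(-48112\right)} = \left(- \frac{11997}{2}\right) \left(- \frac{1}{48112}\right) = \frac{387}{3104}$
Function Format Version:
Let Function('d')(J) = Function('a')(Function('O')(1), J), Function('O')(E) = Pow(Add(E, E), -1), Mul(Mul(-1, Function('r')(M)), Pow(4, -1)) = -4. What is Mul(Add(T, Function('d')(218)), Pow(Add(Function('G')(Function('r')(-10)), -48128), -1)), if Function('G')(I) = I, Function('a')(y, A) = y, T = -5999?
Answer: Rational(387, 3104) ≈ 0.12468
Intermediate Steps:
Function('r')(M) = 16 (Function('r')(M) = Mul(-4, -4) = 16)
Function('O')(E) = Mul(Rational(1, 2), Pow(E, -1)) (Function('O')(E) = Pow(Mul(2, E), -1) = Mul(Rational(1, 2), Pow(E, -1)))
Function('d')(J) = Rational(1, 2) (Function('d')(J) = Mul(Rational(1, 2), Pow(1, -1)) = Mul(Rational(1, 2), 1) = Rational(1, 2))
Mul(Add(T, Function('d')(218)), Pow(Add(Function('G')(Function('r')(-10)), -48128), -1)) = Mul(Add(-5999, Rational(1, 2)), Pow(Add(16, -48128), -1)) = Mul(Rational(-11997, 2), Pow(-48112, -1)) = Mul(Rational(-11997, 2), Rational(-1, 48112)) = Rational(387, 3104)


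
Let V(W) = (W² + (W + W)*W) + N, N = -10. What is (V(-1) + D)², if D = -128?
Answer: 18225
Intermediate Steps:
V(W) = -10 + 3*W² (V(W) = (W² + (W + W)*W) - 10 = (W² + (2*W)*W) - 10 = (W² + 2*W²) - 10 = 3*W² - 10 = -10 + 3*W²)
(V(-1) + D)² = ((-10 + 3*(-1)²) - 128)² = ((-10 + 3*1) - 128)² = ((-10 + 3) - 128)² = (-7 - 128)² = (-135)² = 18225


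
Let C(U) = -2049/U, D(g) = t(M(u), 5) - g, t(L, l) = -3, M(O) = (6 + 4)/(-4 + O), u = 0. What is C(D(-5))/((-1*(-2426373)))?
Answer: -683/1617582 ≈ -0.00042224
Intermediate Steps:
M(O) = 10/(-4 + O)
D(g) = -3 - g
C(D(-5))/((-1*(-2426373))) = (-2049/(-3 - 1*(-5)))/((-1*(-2426373))) = -2049/(-3 + 5)/2426373 = -2049/2*(1/2426373) = -2049*½*(1/2426373) = -2049/2*1/2426373 = -683/1617582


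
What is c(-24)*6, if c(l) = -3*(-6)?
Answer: 108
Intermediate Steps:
c(l) = 18
c(-24)*6 = 18*6 = 108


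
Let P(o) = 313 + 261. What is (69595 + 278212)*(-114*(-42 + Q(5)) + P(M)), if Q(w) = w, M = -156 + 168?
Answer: 1666691144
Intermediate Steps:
M = 12
P(o) = 574
(69595 + 278212)*(-114*(-42 + Q(5)) + P(M)) = (69595 + 278212)*(-114*(-42 + 5) + 574) = 347807*(-114*(-37) + 574) = 347807*(4218 + 574) = 347807*4792 = 1666691144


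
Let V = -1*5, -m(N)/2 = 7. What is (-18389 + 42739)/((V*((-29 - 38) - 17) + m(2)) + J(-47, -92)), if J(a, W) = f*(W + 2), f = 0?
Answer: 12175/203 ≈ 59.975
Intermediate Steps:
m(N) = -14 (m(N) = -2*7 = -14)
V = -5
J(a, W) = 0 (J(a, W) = 0*(W + 2) = 0*(2 + W) = 0)
(-18389 + 42739)/((V*((-29 - 38) - 17) + m(2)) + J(-47, -92)) = (-18389 + 42739)/((-5*((-29 - 38) - 17) - 14) + 0) = 24350/((-5*(-67 - 17) - 14) + 0) = 24350/((-5*(-84) - 14) + 0) = 24350/((420 - 14) + 0) = 24350/(406 + 0) = 24350/406 = 24350*(1/406) = 12175/203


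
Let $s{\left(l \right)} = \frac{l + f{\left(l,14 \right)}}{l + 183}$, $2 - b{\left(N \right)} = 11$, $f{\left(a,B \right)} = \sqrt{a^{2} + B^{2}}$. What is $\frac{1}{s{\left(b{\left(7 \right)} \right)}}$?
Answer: $\frac{783}{98} + \frac{87 \sqrt{277}}{98} \approx 22.765$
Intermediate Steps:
$f{\left(a,B \right)} = \sqrt{B^{2} + a^{2}}$
$b{\left(N \right)} = -9$ ($b{\left(N \right)} = 2 - 11 = -9$)
$s{\left(l \right)} = \frac{l + \sqrt{196 + l^{2}}}{183 + l}$ ($s{\left(l \right)} = \frac{l + \sqrt{14^{2} + l^{2}}}{l + 183} = \frac{l + \sqrt{196 + l^{2}}}{183 + l}$)
$\frac{1}{s{\left(b{\left(7 \right)} \right)}} = \frac{1}{\frac{1}{183 - 9} \left(-9 + \sqrt{196 + \left(-9\right)^{2}}\right)} = \frac{1}{\frac{1}{174} \left(-9 + \sqrt{196 + 81}\right)} = \frac{1}{\frac{1}{174} \left(-9 + \sqrt{277}\right)} = \frac{1}{- \frac{3}{58} + \frac{\sqrt{277}}{174}}$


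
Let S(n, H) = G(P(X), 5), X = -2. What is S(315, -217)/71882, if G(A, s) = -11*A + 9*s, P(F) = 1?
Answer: 17/35941 ≈ 0.00047300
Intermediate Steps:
S(n, H) = 34 (S(n, H) = -11*1 + 9*5 = -11 + 45 = 34)
S(315, -217)/71882 = 34/71882 = 34*(1/71882) = 17/35941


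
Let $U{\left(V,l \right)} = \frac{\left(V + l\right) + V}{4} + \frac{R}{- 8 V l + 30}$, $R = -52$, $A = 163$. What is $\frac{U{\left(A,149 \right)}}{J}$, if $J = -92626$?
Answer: $- \frac{46138279}{35988165032} \approx -0.001282$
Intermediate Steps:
$U{\left(V,l \right)} = \frac{V}{2} - \frac{52}{30 - 8 V l} + \frac{l}{4}$ ($U{\left(V,l \right)} = \frac{\left(V + l\right) + V}{4} - \frac{52}{- 8 V l + 30} = \left(l + 2 V\right) \frac{1}{4} - \frac{52}{- 8 V l + 30} = \left(\frac{V}{2} + \frac{l}{4}\right) - \frac{52}{30 - 8 V l} = \frac{V}{2} - \frac{52}{30 - 8 V l} + \frac{l}{4}$)
$\frac{U{\left(A,149 \right)}}{J} = \frac{\frac{1}{4} \frac{1}{-15 + 4 \cdot 163 \cdot 149} \left(104 - 4890 - 2235 + 4 \cdot 163 \cdot 149^{2} + 8 \cdot 149 \cdot 163^{2}\right)}{-92626} = \frac{104 - 4890 - 2235 + 4 \cdot 163 \cdot 22201 + 8 \cdot 149 \cdot 26569}{4 \left(-15 + 97148\right)} \left(- \frac{1}{92626}\right) = \frac{104 - 4890 - 2235 + 14475052 + 31670248}{4 \cdot 97133} \left(- \frac{1}{92626}\right) = \frac{1}{4} \cdot \frac{1}{97133} \cdot 46138279 \left(- \frac{1}{92626}\right) = \frac{46138279}{388532} \left(- \frac{1}{92626}\right) = - \frac{46138279}{35988165032}$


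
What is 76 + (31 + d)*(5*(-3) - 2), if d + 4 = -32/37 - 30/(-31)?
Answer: -441307/1147 ≈ -384.75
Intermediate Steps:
d = -4470/1147 (d = -4 + (-32/37 - 30/(-31)) = -4 + (-32*1/37 - 30*(-1/31)) = -4 + (-32/37 + 30/31) = -4 + 118/1147 = -4470/1147 ≈ -3.8971)
76 + (31 + d)*(5*(-3) - 2) = 76 + (31 - 4470/1147)*(5*(-3) - 2) = 76 + 31087*(-15 - 2)/1147 = 76 + (31087/1147)*(-17) = 76 - 528479/1147 = -441307/1147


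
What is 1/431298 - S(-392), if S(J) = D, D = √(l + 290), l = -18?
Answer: 1/431298 - 4*√17 ≈ -16.492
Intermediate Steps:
D = 4*√17 (D = √(-18 + 290) = √272 = 4*√17 ≈ 16.492)
S(J) = 4*√17
1/431298 - S(-392) = 1/431298 - 4*√17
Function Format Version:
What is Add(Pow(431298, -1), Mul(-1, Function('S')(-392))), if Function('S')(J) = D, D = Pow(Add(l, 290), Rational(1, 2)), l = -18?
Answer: Add(Rational(1, 431298), Mul(-4, Pow(17, Rational(1, 2)))) ≈ -16.492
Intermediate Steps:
D = Mul(4, Pow(17, Rational(1, 2))) (D = Pow(Add(-18, 290), Rational(1, 2)) = Pow(272, Rational(1, 2)) = Mul(4, Pow(17, Rational(1, 2))) ≈ 16.492)
Function('S')(J) = Mul(4, Pow(17, Rational(1, 2)))
Add(Pow(431298, -1), Mul(-1, Function('S')(-392))) = Add(Pow(431298, -1), Mul(-1, Mul(4, Pow(17, Rational(1, 2))))) = Add(Rational(1, 431298), Mul(-4, Pow(17, Rational(1, 2))))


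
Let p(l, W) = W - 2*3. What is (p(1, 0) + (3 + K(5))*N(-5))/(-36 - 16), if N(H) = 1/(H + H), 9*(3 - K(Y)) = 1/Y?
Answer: 2969/23400 ≈ 0.12688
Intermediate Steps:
p(l, W) = -6 + W (p(l, W) = W - 6 = -6 + W)
K(Y) = 3 - 1/(9*Y)
N(H) = 1/(2*H)
(p(1, 0) + (3 + K(5))*N(-5))/(-36 - 16) = ((-6 + 0) + (3 + (3 - ⅑/5))*((½)/(-5)))/(-36 - 16) = (-6 + (3 + (3 - ⅑*⅕))*((½)*(-⅕)))/(-52) = (-6 + (3 + (3 - 1/45))*(-⅒))*(-1/52) = (-6 + (3 + 134/45)*(-⅒))*(-1/52) = (-6 + (269/45)*(-⅒))*(-1/52) = (-6 - 269/450)*(-1/52) = -2969/450*(-1/52) = 2969/23400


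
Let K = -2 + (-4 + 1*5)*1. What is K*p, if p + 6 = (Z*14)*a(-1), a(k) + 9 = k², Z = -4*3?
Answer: -1338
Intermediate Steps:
Z = -12
a(k) = -9 + k²
p = 1338 (p = -6 + (-12*14)*(-9 + (-1)²) = -6 - 168*(-9 + 1) = -6 - 168*(-8) = -6 + 1344 = 1338)
K = -1 (K = -2 + (-4 + 5)*1 = -2 + 1*1 = -2 + 1 = -1)
K*p = -1*1338 = -1338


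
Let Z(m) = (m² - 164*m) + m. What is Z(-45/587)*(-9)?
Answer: -38769030/344569 ≈ -112.51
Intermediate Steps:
Z(m) = m² - 163*m
Z(-45/587)*(-9) = ((-45/587)*(-163 - 45/587))*(-9) = ((-45*1/587)*(-163 - 45*1/587))*(-9) = -45*(-163 - 45/587)/587*(-9) = -45/587*(-95726/587)*(-9) = (4307670/344569)*(-9) = -38769030/344569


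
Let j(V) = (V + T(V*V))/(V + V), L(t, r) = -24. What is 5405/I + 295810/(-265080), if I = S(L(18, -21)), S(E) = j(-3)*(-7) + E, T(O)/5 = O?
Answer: 28507243/132540 ≈ 215.08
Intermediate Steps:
T(O) = 5*O
j(V) = (V + 5*V²)/(2*V) (j(V) = (V + 5*(V*V))/(V + V) = (V + 5*V²)/((2*V)) = (V + 5*V²)*(1/(2*V)) = (V + 5*V²)/(2*V))
S(E) = 49 + E (S(E) = (½ + (5/2)*(-3))*(-7) + E = (½ - 15/2)*(-7) + E = -7*(-7) + E = 49 + E)
I = 25 (I = 49 - 24 = 25)
5405/I + 295810/(-265080) = 5405/25 + 295810/(-265080) = 5405*(1/25) + 295810*(-1/265080) = 1081/5 - 29581/26508 = 28507243/132540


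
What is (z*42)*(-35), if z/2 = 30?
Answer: -88200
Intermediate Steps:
z = 60 (z = 2*30 = 60)
(z*42)*(-35) = (60*42)*(-35) = 2520*(-35) = -88200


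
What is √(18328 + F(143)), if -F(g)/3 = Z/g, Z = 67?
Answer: √374760529/143 ≈ 135.38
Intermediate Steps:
F(g) = -201/g
√(18328 + F(143)) = √(18328 - 201/143) = √(2620703/143) = √374760529/143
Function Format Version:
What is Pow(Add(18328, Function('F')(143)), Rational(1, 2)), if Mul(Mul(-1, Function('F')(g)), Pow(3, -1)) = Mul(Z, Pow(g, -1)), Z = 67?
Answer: Mul(Rational(1, 143), Pow(374760529, Rational(1, 2))) ≈ 135.38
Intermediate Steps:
Function('F')(g) = Mul(-201, Pow(g, -1)) (Function('F')(g) = Mul(-3, Mul(67, Pow(g, -1))) = Mul(-201, Pow(g, -1)))
Pow(Add(18328, Function('F')(143)), Rational(1, 2)) = Pow(Add(18328, Mul(-201, Pow(143, -1))), Rational(1, 2)) = Pow(Add(18328, Mul(-201, Rational(1, 143))), Rational(1, 2)) = Pow(Add(18328, Rational(-201, 143)), Rational(1, 2)) = Pow(Rational(2620703, 143), Rational(1, 2)) = Mul(Rational(1, 143), Pow(374760529, Rational(1, 2)))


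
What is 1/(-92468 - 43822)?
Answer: -1/136290 ≈ -7.3373e-6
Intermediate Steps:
1/(-92468 - 43822) = 1/(-136290) = -1/136290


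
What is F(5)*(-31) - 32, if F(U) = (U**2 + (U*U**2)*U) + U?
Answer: -20337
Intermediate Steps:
F(U) = U + U**2 + U**4 (F(U) = (U**2 + U**3*U) + U = (U**2 + U**4) + U = U + U**2 + U**4)
F(5)*(-31) - 32 = (5*(1 + 5 + 5**3))*(-31) - 32 = (5*(1 + 5 + 125))*(-31) - 32 = (5*131)*(-31) - 32 = 655*(-31) - 32 = -20305 - 32 = -20337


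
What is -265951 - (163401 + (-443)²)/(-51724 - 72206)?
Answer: -3295894778/12393 ≈ -2.6595e+5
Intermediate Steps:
-265951 - (163401 + (-443)²)/(-51724 - 72206) = -265951 - (163401 + 196249)/(-123930) = -265951 - 359650*(-1)/123930 = -265951 - 1*(-35965/12393) = -265951 + 35965/12393 = -3295894778/12393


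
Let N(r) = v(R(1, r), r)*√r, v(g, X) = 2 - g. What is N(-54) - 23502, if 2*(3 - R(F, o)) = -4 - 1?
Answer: -23502 - 21*I*√6/2 ≈ -23502.0 - 25.72*I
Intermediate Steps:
R(F, o) = 11/2 (R(F, o) = 3 - (-4 - 1)/2 = 3 - ½*(-5) = 3 + 5/2 = 11/2)
N(r) = -7*√r/2 (N(r) = (2 - 1*11/2)*√r = (2 - 11/2)*√r = -7*√r/2)
N(-54) - 23502 = -21*I*√6/2 - 23502 = -23502 - 21*I*√6/2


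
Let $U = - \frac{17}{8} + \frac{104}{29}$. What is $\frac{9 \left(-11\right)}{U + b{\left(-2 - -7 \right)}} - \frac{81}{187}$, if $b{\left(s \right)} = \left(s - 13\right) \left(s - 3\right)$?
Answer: $\frac{4021803}{630751} \approx 6.3762$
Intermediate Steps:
$b{\left(s \right)} = \left(-13 + s\right) \left(-3 + s\right)$
$U = \frac{339}{232}$ ($U = \left(-17\right) \frac{1}{8} + 104 \cdot \frac{1}{29} = - \frac{17}{8} + \frac{104}{29} = \frac{339}{232} \approx 1.4612$)
$\frac{9 \left(-11\right)}{U + b{\left(-2 - -7 \right)}} - \frac{81}{187} = \frac{9 \left(-11\right)}{\frac{339}{232} + \left(39 + \left(-2 - -7\right)^{2} - 16 \left(-2 - -7\right)\right)} - \frac{81}{187} = - \frac{99}{\frac{339}{232} + \left(39 + \left(-2 + 7\right)^{2} - 16 \left(-2 + 7\right)\right)} - \frac{81}{187} = - \frac{99}{\frac{339}{232} + \left(39 + 5^{2} - 80\right)} - \frac{81}{187} = - \frac{99}{\frac{339}{232} + \left(39 + 25 - 80\right)} - \frac{81}{187} = - \frac{99}{\frac{339}{232} - 16} - \frac{81}{187} = - \frac{99}{- \frac{3373}{232}} - \frac{81}{187} = \left(-99\right) \left(- \frac{232}{3373}\right) - \frac{81}{187} = \frac{22968}{3373} - \frac{81}{187} = \frac{4021803}{630751}$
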